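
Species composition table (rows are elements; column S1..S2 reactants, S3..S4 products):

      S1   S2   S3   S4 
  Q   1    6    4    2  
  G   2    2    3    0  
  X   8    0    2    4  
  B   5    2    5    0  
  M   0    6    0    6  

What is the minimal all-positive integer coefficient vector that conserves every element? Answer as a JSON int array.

Q: 4·1+5·6 = 34 | 6·4+5·2 = 34
G: 4·2+5·2 = 18 | 6·3+5·0 = 18
X: 4·8+5·0 = 32 | 6·2+5·4 = 32
B: 4·5+5·2 = 30 | 6·5+5·0 = 30
M: 4·0+5·6 = 30 | 6·0+5·6 = 30
gcd(4,5,6,5) = 1

Coefficients: [4, 5, 6, 5]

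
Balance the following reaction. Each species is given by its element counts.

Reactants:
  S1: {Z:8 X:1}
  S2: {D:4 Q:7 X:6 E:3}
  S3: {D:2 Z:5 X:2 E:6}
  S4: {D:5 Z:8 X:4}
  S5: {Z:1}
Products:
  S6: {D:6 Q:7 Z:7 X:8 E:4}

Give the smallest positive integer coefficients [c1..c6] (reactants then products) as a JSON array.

Coefficients: [2, 6, 1, 2, 5, 6]

D: 2·0+6·4+1·2+2·5+5·0 = 36 | 6·6 = 36
Q: 2·0+6·7+1·0+2·0+5·0 = 42 | 6·7 = 42
Z: 2·8+6·0+1·5+2·8+5·1 = 42 | 6·7 = 42
X: 2·1+6·6+1·2+2·4+5·0 = 48 | 6·8 = 48
E: 2·0+6·3+1·6+2·0+5·0 = 24 | 6·4 = 24
gcd(2,6,1,2,5,6) = 1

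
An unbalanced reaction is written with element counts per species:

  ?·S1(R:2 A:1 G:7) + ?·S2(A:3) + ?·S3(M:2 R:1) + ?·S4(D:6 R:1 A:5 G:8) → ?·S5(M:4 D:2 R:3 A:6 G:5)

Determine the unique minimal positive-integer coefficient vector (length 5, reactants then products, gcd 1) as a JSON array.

Coefficients: [1, 4, 6, 1, 3]

M: 1·0+4·0+6·2+1·0 = 12 | 3·4 = 12
D: 1·0+4·0+6·0+1·6 = 6 | 3·2 = 6
R: 1·2+4·0+6·1+1·1 = 9 | 3·3 = 9
A: 1·1+4·3+6·0+1·5 = 18 | 3·6 = 18
G: 1·7+4·0+6·0+1·8 = 15 | 3·5 = 15
gcd(1,4,6,1,3) = 1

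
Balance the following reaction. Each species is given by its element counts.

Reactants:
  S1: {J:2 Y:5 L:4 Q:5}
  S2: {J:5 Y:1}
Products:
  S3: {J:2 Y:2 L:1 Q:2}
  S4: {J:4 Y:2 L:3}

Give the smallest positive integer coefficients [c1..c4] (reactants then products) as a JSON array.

Coefficients: [2, 2, 5, 1]

J: 2·2+2·5 = 14 | 5·2+1·4 = 14
Y: 2·5+2·1 = 12 | 5·2+1·2 = 12
L: 2·4+2·0 = 8 | 5·1+1·3 = 8
Q: 2·5+2·0 = 10 | 5·2+1·0 = 10
gcd(2,2,5,1) = 1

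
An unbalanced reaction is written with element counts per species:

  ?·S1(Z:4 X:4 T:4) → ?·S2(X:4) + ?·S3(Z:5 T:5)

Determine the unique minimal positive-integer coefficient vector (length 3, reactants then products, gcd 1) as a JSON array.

Coefficients: [5, 5, 4]

Z: 5·4 = 20 | 5·0+4·5 = 20
X: 5·4 = 20 | 5·4+4·0 = 20
T: 5·4 = 20 | 5·0+4·5 = 20
gcd(5,5,4) = 1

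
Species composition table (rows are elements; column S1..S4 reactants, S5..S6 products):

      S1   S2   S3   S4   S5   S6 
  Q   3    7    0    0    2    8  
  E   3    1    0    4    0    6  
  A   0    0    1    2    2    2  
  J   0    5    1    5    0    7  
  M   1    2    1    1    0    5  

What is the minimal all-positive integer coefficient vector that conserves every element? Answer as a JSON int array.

Coefficients: [4, 2, 6, 1, 1, 3]

Q: 4·3+2·7+6·0+1·0 = 26 | 1·2+3·8 = 26
E: 4·3+2·1+6·0+1·4 = 18 | 1·0+3·6 = 18
A: 4·0+2·0+6·1+1·2 = 8 | 1·2+3·2 = 8
J: 4·0+2·5+6·1+1·5 = 21 | 1·0+3·7 = 21
M: 4·1+2·2+6·1+1·1 = 15 | 1·0+3·5 = 15
gcd(4,2,6,1,1,3) = 1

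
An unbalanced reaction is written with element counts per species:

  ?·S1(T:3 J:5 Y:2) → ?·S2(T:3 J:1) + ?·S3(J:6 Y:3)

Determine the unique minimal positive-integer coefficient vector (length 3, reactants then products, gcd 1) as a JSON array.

T: 3·3 = 9 | 3·3+2·0 = 9
J: 3·5 = 15 | 3·1+2·6 = 15
Y: 3·2 = 6 | 3·0+2·3 = 6
gcd(3,3,2) = 1

Coefficients: [3, 3, 2]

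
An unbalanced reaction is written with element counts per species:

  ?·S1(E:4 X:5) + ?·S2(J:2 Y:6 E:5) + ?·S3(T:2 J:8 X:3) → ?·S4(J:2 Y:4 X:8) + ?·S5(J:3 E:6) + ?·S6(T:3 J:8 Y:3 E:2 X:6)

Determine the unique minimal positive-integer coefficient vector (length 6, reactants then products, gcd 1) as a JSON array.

T: 6·0+4·0+6·2 = 12 | 3·0+6·0+4·3 = 12
J: 6·0+4·2+6·8 = 56 | 3·2+6·3+4·8 = 56
Y: 6·0+4·6+6·0 = 24 | 3·4+6·0+4·3 = 24
E: 6·4+4·5+6·0 = 44 | 3·0+6·6+4·2 = 44
X: 6·5+4·0+6·3 = 48 | 3·8+6·0+4·6 = 48
gcd(6,4,6,3,6,4) = 1

Coefficients: [6, 4, 6, 3, 6, 4]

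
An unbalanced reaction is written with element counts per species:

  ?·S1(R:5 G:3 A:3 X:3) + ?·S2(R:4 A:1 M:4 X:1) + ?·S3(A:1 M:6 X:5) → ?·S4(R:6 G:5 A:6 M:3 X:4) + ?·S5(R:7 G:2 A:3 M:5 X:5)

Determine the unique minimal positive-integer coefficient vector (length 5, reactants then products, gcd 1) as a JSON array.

R: 5·5+4·4+2·0 = 41 | 1·6+5·7 = 41
G: 5·3+4·0+2·0 = 15 | 1·5+5·2 = 15
A: 5·3+4·1+2·1 = 21 | 1·6+5·3 = 21
M: 5·0+4·4+2·6 = 28 | 1·3+5·5 = 28
X: 5·3+4·1+2·5 = 29 | 1·4+5·5 = 29
gcd(5,4,2,1,5) = 1

Coefficients: [5, 4, 2, 1, 5]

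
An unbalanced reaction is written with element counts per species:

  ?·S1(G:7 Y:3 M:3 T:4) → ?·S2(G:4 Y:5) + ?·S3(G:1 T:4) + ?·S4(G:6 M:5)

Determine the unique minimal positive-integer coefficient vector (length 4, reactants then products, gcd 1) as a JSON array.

Coefficients: [5, 3, 5, 3]

G: 5·7 = 35 | 3·4+5·1+3·6 = 35
Y: 5·3 = 15 | 3·5+5·0+3·0 = 15
M: 5·3 = 15 | 3·0+5·0+3·5 = 15
T: 5·4 = 20 | 3·0+5·4+3·0 = 20
gcd(5,3,5,3) = 1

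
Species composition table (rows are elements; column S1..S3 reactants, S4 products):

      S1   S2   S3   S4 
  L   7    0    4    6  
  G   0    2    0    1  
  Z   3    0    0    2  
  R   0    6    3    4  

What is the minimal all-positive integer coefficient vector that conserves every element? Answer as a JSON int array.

Coefficients: [4, 3, 2, 6]

L: 4·7+3·0+2·4 = 36 | 6·6 = 36
G: 4·0+3·2+2·0 = 6 | 6·1 = 6
Z: 4·3+3·0+2·0 = 12 | 6·2 = 12
R: 4·0+3·6+2·3 = 24 | 6·4 = 24
gcd(4,3,2,6) = 1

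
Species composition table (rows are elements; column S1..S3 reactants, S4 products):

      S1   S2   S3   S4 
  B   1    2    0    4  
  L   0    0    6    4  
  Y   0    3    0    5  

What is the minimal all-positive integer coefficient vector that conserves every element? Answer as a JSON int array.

B: 2·1+5·2+2·0 = 12 | 3·4 = 12
L: 2·0+5·0+2·6 = 12 | 3·4 = 12
Y: 2·0+5·3+2·0 = 15 | 3·5 = 15
gcd(2,5,2,3) = 1

Coefficients: [2, 5, 2, 3]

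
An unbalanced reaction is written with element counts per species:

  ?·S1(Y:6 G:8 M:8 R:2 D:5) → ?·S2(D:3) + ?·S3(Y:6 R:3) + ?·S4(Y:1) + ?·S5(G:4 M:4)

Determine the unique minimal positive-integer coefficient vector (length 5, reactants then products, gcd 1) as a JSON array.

Coefficients: [3, 5, 2, 6, 6]

Y: 3·6 = 18 | 5·0+2·6+6·1+6·0 = 18
G: 3·8 = 24 | 5·0+2·0+6·0+6·4 = 24
M: 3·8 = 24 | 5·0+2·0+6·0+6·4 = 24
R: 3·2 = 6 | 5·0+2·3+6·0+6·0 = 6
D: 3·5 = 15 | 5·3+2·0+6·0+6·0 = 15
gcd(3,5,2,6,6) = 1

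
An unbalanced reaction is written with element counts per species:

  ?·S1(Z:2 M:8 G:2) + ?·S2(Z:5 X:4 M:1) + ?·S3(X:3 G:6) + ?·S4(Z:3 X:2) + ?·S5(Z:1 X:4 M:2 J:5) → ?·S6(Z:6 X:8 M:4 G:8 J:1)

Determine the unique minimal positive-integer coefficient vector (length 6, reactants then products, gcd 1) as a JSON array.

Coefficients: [2, 2, 6, 5, 1, 5]

Z: 2·2+2·5+6·0+5·3+1·1 = 30 | 5·6 = 30
X: 2·0+2·4+6·3+5·2+1·4 = 40 | 5·8 = 40
M: 2·8+2·1+6·0+5·0+1·2 = 20 | 5·4 = 20
G: 2·2+2·0+6·6+5·0+1·0 = 40 | 5·8 = 40
J: 2·0+2·0+6·0+5·0+1·5 = 5 | 5·1 = 5
gcd(2,2,6,5,1,5) = 1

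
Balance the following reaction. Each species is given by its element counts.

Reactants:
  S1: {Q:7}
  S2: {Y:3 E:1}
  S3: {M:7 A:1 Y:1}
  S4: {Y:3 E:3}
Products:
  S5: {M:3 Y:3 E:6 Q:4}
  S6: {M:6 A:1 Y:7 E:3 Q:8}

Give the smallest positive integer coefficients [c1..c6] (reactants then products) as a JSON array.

M: 4·0+3·0+3·7+4·0 = 21 | 1·3+3·6 = 21
A: 4·0+3·0+3·1+4·0 = 3 | 1·0+3·1 = 3
Y: 4·0+3·3+3·1+4·3 = 24 | 1·3+3·7 = 24
E: 4·0+3·1+3·0+4·3 = 15 | 1·6+3·3 = 15
Q: 4·7+3·0+3·0+4·0 = 28 | 1·4+3·8 = 28
gcd(4,3,3,4,1,3) = 1

Coefficients: [4, 3, 3, 4, 1, 3]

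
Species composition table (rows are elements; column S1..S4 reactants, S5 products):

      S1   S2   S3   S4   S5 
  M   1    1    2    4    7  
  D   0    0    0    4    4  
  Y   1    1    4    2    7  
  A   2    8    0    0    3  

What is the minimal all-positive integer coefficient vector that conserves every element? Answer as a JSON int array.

Coefficients: [5, 1, 6, 6, 6]

M: 5·1+1·1+6·2+6·4 = 42 | 6·7 = 42
D: 5·0+1·0+6·0+6·4 = 24 | 6·4 = 24
Y: 5·1+1·1+6·4+6·2 = 42 | 6·7 = 42
A: 5·2+1·8+6·0+6·0 = 18 | 6·3 = 18
gcd(5,1,6,6,6) = 1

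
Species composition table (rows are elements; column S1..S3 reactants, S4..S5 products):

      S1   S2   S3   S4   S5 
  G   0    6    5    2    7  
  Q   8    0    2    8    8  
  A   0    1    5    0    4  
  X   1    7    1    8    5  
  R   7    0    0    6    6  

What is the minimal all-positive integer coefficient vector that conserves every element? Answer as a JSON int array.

G: 6·0+4·6+4·5 = 44 | 1·2+6·7 = 44
Q: 6·8+4·0+4·2 = 56 | 1·8+6·8 = 56
A: 6·0+4·1+4·5 = 24 | 1·0+6·4 = 24
X: 6·1+4·7+4·1 = 38 | 1·8+6·5 = 38
R: 6·7+4·0+4·0 = 42 | 1·6+6·6 = 42
gcd(6,4,4,1,6) = 1

Coefficients: [6, 4, 4, 1, 6]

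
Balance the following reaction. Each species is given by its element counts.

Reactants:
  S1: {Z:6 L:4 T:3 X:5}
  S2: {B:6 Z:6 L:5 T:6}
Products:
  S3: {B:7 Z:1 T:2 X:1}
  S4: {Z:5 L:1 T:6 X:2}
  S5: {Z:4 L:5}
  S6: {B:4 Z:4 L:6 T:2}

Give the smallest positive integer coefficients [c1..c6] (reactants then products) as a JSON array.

Coefficients: [2, 5, 2, 4, 1, 4]

B: 2·0+5·6 = 30 | 2·7+4·0+1·0+4·4 = 30
Z: 2·6+5·6 = 42 | 2·1+4·5+1·4+4·4 = 42
L: 2·4+5·5 = 33 | 2·0+4·1+1·5+4·6 = 33
T: 2·3+5·6 = 36 | 2·2+4·6+1·0+4·2 = 36
X: 2·5+5·0 = 10 | 2·1+4·2+1·0+4·0 = 10
gcd(2,5,2,4,1,4) = 1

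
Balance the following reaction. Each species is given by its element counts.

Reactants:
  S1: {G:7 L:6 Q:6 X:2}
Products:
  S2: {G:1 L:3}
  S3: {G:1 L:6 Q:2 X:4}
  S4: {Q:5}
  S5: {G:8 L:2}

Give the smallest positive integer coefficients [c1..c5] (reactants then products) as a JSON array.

Coefficients: [4, 2, 2, 4, 3]

G: 4·7 = 28 | 2·1+2·1+4·0+3·8 = 28
L: 4·6 = 24 | 2·3+2·6+4·0+3·2 = 24
Q: 4·6 = 24 | 2·0+2·2+4·5+3·0 = 24
X: 4·2 = 8 | 2·0+2·4+4·0+3·0 = 8
gcd(4,2,2,4,3) = 1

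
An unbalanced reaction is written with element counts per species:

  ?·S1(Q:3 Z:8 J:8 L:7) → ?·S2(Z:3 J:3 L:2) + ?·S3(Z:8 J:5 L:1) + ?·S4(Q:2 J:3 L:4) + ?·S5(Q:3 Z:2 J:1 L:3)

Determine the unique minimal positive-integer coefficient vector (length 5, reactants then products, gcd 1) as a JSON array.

Q: 5·3 = 15 | 6·0+2·0+3·2+3·3 = 15
Z: 5·8 = 40 | 6·3+2·8+3·0+3·2 = 40
J: 5·8 = 40 | 6·3+2·5+3·3+3·1 = 40
L: 5·7 = 35 | 6·2+2·1+3·4+3·3 = 35
gcd(5,6,2,3,3) = 1

Coefficients: [5, 6, 2, 3, 3]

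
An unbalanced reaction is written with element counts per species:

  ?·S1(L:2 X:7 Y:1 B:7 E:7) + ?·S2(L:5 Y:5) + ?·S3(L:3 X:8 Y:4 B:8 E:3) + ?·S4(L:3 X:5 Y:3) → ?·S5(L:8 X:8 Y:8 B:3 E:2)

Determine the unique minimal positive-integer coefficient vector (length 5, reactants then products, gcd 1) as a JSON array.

Coefficients: [1, 4, 1, 5, 5]

L: 1·2+4·5+1·3+5·3 = 40 | 5·8 = 40
X: 1·7+4·0+1·8+5·5 = 40 | 5·8 = 40
Y: 1·1+4·5+1·4+5·3 = 40 | 5·8 = 40
B: 1·7+4·0+1·8+5·0 = 15 | 5·3 = 15
E: 1·7+4·0+1·3+5·0 = 10 | 5·2 = 10
gcd(1,4,1,5,5) = 1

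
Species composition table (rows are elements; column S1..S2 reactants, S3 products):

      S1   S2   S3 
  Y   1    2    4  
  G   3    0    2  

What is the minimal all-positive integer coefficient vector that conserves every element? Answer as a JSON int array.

Y: 2·1+5·2 = 12 | 3·4 = 12
G: 2·3+5·0 = 6 | 3·2 = 6
gcd(2,5,3) = 1

Coefficients: [2, 5, 3]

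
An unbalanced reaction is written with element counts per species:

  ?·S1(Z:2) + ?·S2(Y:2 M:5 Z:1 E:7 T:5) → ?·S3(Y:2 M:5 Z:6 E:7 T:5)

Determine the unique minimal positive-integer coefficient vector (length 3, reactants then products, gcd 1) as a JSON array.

Y: 5·0+2·2 = 4 | 2·2 = 4
M: 5·0+2·5 = 10 | 2·5 = 10
Z: 5·2+2·1 = 12 | 2·6 = 12
E: 5·0+2·7 = 14 | 2·7 = 14
T: 5·0+2·5 = 10 | 2·5 = 10
gcd(5,2,2) = 1

Coefficients: [5, 2, 2]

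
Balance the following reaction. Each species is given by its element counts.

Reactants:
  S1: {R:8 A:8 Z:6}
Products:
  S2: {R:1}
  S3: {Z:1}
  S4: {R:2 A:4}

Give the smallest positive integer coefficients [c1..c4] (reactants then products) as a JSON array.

R: 1·8 = 8 | 4·1+6·0+2·2 = 8
A: 1·8 = 8 | 4·0+6·0+2·4 = 8
Z: 1·6 = 6 | 4·0+6·1+2·0 = 6
gcd(1,4,6,2) = 1

Coefficients: [1, 4, 6, 2]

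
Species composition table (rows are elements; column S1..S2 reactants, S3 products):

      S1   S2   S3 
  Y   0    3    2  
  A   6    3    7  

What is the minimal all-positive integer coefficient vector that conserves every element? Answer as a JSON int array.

Y: 5·0+4·3 = 12 | 6·2 = 12
A: 5·6+4·3 = 42 | 6·7 = 42
gcd(5,4,6) = 1

Coefficients: [5, 4, 6]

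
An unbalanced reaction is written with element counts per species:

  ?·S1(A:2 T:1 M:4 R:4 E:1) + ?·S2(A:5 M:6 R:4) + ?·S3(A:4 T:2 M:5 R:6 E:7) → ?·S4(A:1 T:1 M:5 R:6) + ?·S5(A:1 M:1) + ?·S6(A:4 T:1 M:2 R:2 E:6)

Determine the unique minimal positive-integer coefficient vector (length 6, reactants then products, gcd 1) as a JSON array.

A: 2·2+2·5+4·4 = 30 | 5·1+5·1+5·4 = 30
T: 2·1+2·0+4·2 = 10 | 5·1+5·0+5·1 = 10
M: 2·4+2·6+4·5 = 40 | 5·5+5·1+5·2 = 40
R: 2·4+2·4+4·6 = 40 | 5·6+5·0+5·2 = 40
E: 2·1+2·0+4·7 = 30 | 5·0+5·0+5·6 = 30
gcd(2,2,4,5,5,5) = 1

Coefficients: [2, 2, 4, 5, 5, 5]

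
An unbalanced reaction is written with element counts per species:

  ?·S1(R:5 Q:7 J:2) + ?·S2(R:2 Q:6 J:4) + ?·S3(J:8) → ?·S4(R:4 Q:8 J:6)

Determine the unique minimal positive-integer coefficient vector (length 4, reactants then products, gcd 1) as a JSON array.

Coefficients: [2, 3, 1, 4]

R: 2·5+3·2+1·0 = 16 | 4·4 = 16
Q: 2·7+3·6+1·0 = 32 | 4·8 = 32
J: 2·2+3·4+1·8 = 24 | 4·6 = 24
gcd(2,3,1,4) = 1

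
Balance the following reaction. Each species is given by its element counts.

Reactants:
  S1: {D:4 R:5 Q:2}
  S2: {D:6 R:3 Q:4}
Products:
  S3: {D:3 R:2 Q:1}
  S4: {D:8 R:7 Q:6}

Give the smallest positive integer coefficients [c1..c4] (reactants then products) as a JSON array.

D: 5·4+5·6 = 50 | 6·3+4·8 = 50
R: 5·5+5·3 = 40 | 6·2+4·7 = 40
Q: 5·2+5·4 = 30 | 6·1+4·6 = 30
gcd(5,5,6,4) = 1

Coefficients: [5, 5, 6, 4]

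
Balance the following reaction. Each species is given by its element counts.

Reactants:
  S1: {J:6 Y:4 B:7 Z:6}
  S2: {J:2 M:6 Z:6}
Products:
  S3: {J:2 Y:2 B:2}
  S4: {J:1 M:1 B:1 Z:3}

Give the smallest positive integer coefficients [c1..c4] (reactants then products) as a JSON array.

Coefficients: [2, 1, 4, 6]

J: 2·6+1·2 = 14 | 4·2+6·1 = 14
Y: 2·4+1·0 = 8 | 4·2+6·0 = 8
M: 2·0+1·6 = 6 | 4·0+6·1 = 6
B: 2·7+1·0 = 14 | 4·2+6·1 = 14
Z: 2·6+1·6 = 18 | 4·0+6·3 = 18
gcd(2,1,4,6) = 1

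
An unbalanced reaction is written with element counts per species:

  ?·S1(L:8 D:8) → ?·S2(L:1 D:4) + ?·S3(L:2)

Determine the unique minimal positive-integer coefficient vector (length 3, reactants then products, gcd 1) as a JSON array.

Coefficients: [1, 2, 3]

L: 1·8 = 8 | 2·1+3·2 = 8
D: 1·8 = 8 | 2·4+3·0 = 8
gcd(1,2,3) = 1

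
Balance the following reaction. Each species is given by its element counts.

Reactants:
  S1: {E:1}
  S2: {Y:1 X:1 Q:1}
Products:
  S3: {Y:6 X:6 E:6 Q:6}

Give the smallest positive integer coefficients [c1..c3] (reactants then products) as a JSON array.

Y: 6·0+6·1 = 6 | 1·6 = 6
X: 6·0+6·1 = 6 | 1·6 = 6
E: 6·1+6·0 = 6 | 1·6 = 6
Q: 6·0+6·1 = 6 | 1·6 = 6
gcd(6,6,1) = 1

Coefficients: [6, 6, 1]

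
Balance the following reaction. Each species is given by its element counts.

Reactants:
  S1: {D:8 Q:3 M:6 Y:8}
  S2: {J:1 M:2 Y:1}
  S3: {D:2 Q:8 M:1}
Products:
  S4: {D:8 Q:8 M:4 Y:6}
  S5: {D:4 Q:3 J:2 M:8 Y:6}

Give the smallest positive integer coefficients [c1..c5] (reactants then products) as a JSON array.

Coefficients: [3, 6, 2, 2, 3]

D: 3·8+6·0+2·2 = 28 | 2·8+3·4 = 28
Q: 3·3+6·0+2·8 = 25 | 2·8+3·3 = 25
J: 3·0+6·1+2·0 = 6 | 2·0+3·2 = 6
M: 3·6+6·2+2·1 = 32 | 2·4+3·8 = 32
Y: 3·8+6·1+2·0 = 30 | 2·6+3·6 = 30
gcd(3,6,2,2,3) = 1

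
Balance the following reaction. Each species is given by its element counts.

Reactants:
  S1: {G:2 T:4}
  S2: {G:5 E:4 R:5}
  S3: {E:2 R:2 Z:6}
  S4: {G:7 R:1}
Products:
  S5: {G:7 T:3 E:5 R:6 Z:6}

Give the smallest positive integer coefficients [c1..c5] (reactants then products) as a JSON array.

Coefficients: [3, 3, 4, 1, 4]

G: 3·2+3·5+4·0+1·7 = 28 | 4·7 = 28
T: 3·4+3·0+4·0+1·0 = 12 | 4·3 = 12
E: 3·0+3·4+4·2+1·0 = 20 | 4·5 = 20
R: 3·0+3·5+4·2+1·1 = 24 | 4·6 = 24
Z: 3·0+3·0+4·6+1·0 = 24 | 4·6 = 24
gcd(3,3,4,1,4) = 1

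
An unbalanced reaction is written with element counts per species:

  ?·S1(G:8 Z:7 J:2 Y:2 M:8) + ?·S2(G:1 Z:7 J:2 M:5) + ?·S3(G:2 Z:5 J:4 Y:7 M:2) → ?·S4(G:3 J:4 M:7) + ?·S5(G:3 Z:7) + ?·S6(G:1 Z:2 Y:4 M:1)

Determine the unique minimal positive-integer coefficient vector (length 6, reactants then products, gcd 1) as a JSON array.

Coefficients: [3, 1, 2, 4, 4, 5]

G: 3·8+1·1+2·2 = 29 | 4·3+4·3+5·1 = 29
Z: 3·7+1·7+2·5 = 38 | 4·0+4·7+5·2 = 38
J: 3·2+1·2+2·4 = 16 | 4·4+4·0+5·0 = 16
Y: 3·2+1·0+2·7 = 20 | 4·0+4·0+5·4 = 20
M: 3·8+1·5+2·2 = 33 | 4·7+4·0+5·1 = 33
gcd(3,1,2,4,4,5) = 1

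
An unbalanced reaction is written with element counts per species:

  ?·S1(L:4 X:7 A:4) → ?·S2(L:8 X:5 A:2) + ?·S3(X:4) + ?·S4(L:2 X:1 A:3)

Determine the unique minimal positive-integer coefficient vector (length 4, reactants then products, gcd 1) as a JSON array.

L: 5·4 = 20 | 1·8+6·0+6·2 = 20
X: 5·7 = 35 | 1·5+6·4+6·1 = 35
A: 5·4 = 20 | 1·2+6·0+6·3 = 20
gcd(5,1,6,6) = 1

Coefficients: [5, 1, 6, 6]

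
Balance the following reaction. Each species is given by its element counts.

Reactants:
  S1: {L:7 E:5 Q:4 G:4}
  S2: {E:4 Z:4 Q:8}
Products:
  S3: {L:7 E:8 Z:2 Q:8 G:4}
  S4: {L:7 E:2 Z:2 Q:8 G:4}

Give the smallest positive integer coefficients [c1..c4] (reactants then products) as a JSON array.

Coefficients: [6, 3, 5, 1]

L: 6·7+3·0 = 42 | 5·7+1·7 = 42
E: 6·5+3·4 = 42 | 5·8+1·2 = 42
Z: 6·0+3·4 = 12 | 5·2+1·2 = 12
Q: 6·4+3·8 = 48 | 5·8+1·8 = 48
G: 6·4+3·0 = 24 | 5·4+1·4 = 24
gcd(6,3,5,1) = 1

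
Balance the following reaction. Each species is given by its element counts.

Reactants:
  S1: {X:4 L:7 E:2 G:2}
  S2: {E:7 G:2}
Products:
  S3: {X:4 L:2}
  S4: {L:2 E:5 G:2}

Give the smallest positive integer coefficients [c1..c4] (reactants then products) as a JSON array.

Coefficients: [2, 3, 2, 5]

X: 2·4+3·0 = 8 | 2·4+5·0 = 8
L: 2·7+3·0 = 14 | 2·2+5·2 = 14
E: 2·2+3·7 = 25 | 2·0+5·5 = 25
G: 2·2+3·2 = 10 | 2·0+5·2 = 10
gcd(2,3,2,5) = 1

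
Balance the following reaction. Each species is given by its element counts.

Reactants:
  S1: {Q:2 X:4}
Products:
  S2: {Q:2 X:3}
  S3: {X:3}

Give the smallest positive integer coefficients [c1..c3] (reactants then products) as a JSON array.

Coefficients: [3, 3, 1]

Q: 3·2 = 6 | 3·2+1·0 = 6
X: 3·4 = 12 | 3·3+1·3 = 12
gcd(3,3,1) = 1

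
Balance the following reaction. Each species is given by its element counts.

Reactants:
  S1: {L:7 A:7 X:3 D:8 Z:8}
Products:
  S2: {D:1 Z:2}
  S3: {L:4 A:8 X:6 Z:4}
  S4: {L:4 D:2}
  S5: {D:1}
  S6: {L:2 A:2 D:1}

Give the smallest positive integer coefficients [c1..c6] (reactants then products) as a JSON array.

Coefficients: [2, 6, 1, 1, 5, 3]

L: 2·7 = 14 | 6·0+1·4+1·4+5·0+3·2 = 14
A: 2·7 = 14 | 6·0+1·8+1·0+5·0+3·2 = 14
X: 2·3 = 6 | 6·0+1·6+1·0+5·0+3·0 = 6
D: 2·8 = 16 | 6·1+1·0+1·2+5·1+3·1 = 16
Z: 2·8 = 16 | 6·2+1·4+1·0+5·0+3·0 = 16
gcd(2,6,1,1,5,3) = 1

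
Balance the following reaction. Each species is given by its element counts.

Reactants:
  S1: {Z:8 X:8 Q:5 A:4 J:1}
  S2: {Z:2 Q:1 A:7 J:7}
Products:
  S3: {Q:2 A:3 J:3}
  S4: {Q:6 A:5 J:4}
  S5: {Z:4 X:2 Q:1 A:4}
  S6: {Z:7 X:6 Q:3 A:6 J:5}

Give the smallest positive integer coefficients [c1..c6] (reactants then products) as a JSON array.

Coefficients: [5, 5, 2, 1, 2, 6]

Z: 5·8+5·2 = 50 | 2·0+1·0+2·4+6·7 = 50
X: 5·8+5·0 = 40 | 2·0+1·0+2·2+6·6 = 40
Q: 5·5+5·1 = 30 | 2·2+1·6+2·1+6·3 = 30
A: 5·4+5·7 = 55 | 2·3+1·5+2·4+6·6 = 55
J: 5·1+5·7 = 40 | 2·3+1·4+2·0+6·5 = 40
gcd(5,5,2,1,2,6) = 1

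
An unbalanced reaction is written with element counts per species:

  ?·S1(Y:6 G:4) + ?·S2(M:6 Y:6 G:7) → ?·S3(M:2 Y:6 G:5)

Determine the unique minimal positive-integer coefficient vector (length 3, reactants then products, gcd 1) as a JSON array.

M: 2·0+1·6 = 6 | 3·2 = 6
Y: 2·6+1·6 = 18 | 3·6 = 18
G: 2·4+1·7 = 15 | 3·5 = 15
gcd(2,1,3) = 1

Coefficients: [2, 1, 3]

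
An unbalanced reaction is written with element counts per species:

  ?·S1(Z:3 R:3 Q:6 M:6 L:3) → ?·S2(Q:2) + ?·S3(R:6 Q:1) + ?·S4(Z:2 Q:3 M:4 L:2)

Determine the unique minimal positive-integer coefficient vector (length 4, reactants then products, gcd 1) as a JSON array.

Z: 2·3 = 6 | 1·0+1·0+3·2 = 6
R: 2·3 = 6 | 1·0+1·6+3·0 = 6
Q: 2·6 = 12 | 1·2+1·1+3·3 = 12
M: 2·6 = 12 | 1·0+1·0+3·4 = 12
L: 2·3 = 6 | 1·0+1·0+3·2 = 6
gcd(2,1,1,3) = 1

Coefficients: [2, 1, 1, 3]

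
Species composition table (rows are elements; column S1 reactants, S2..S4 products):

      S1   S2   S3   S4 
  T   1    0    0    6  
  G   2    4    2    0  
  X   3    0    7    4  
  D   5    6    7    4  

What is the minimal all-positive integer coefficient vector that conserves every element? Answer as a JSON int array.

T: 6·1 = 6 | 2·0+2·0+1·6 = 6
G: 6·2 = 12 | 2·4+2·2+1·0 = 12
X: 6·3 = 18 | 2·0+2·7+1·4 = 18
D: 6·5 = 30 | 2·6+2·7+1·4 = 30
gcd(6,2,2,1) = 1

Coefficients: [6, 2, 2, 1]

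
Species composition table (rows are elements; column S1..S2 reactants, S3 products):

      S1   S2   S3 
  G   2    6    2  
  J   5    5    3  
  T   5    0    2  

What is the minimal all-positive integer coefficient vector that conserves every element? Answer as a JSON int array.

G: 2·2+1·6 = 10 | 5·2 = 10
J: 2·5+1·5 = 15 | 5·3 = 15
T: 2·5+1·0 = 10 | 5·2 = 10
gcd(2,1,5) = 1

Coefficients: [2, 1, 5]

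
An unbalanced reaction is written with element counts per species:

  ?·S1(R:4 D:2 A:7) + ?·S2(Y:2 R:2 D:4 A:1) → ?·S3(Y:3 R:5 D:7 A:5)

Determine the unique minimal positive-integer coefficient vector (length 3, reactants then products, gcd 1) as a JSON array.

Coefficients: [1, 3, 2]

Y: 1·0+3·2 = 6 | 2·3 = 6
R: 1·4+3·2 = 10 | 2·5 = 10
D: 1·2+3·4 = 14 | 2·7 = 14
A: 1·7+3·1 = 10 | 2·5 = 10
gcd(1,3,2) = 1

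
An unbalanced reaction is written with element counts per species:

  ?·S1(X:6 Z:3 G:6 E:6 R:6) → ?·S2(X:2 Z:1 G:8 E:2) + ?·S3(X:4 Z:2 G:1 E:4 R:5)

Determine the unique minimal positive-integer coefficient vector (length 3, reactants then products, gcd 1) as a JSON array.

Coefficients: [5, 3, 6]

X: 5·6 = 30 | 3·2+6·4 = 30
Z: 5·3 = 15 | 3·1+6·2 = 15
G: 5·6 = 30 | 3·8+6·1 = 30
E: 5·6 = 30 | 3·2+6·4 = 30
R: 5·6 = 30 | 3·0+6·5 = 30
gcd(5,3,6) = 1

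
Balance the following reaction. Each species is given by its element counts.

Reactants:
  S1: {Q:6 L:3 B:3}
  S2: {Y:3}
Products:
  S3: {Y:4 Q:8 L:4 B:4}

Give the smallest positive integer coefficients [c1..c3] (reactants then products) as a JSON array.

Coefficients: [4, 4, 3]

Y: 4·0+4·3 = 12 | 3·4 = 12
Q: 4·6+4·0 = 24 | 3·8 = 24
L: 4·3+4·0 = 12 | 3·4 = 12
B: 4·3+4·0 = 12 | 3·4 = 12
gcd(4,4,3) = 1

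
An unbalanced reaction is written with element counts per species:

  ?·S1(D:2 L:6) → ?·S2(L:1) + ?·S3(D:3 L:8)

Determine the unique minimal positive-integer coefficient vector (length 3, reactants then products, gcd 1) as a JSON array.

Coefficients: [3, 2, 2]

D: 3·2 = 6 | 2·0+2·3 = 6
L: 3·6 = 18 | 2·1+2·8 = 18
gcd(3,2,2) = 1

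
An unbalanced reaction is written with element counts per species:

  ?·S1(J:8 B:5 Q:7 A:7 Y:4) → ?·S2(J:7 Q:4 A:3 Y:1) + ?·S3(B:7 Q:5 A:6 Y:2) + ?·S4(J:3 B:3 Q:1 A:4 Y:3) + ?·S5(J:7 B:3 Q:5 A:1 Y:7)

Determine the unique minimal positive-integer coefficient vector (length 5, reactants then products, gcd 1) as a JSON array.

Coefficients: [6, 5, 3, 2, 1]

J: 6·8 = 48 | 5·7+3·0+2·3+1·7 = 48
B: 6·5 = 30 | 5·0+3·7+2·3+1·3 = 30
Q: 6·7 = 42 | 5·4+3·5+2·1+1·5 = 42
A: 6·7 = 42 | 5·3+3·6+2·4+1·1 = 42
Y: 6·4 = 24 | 5·1+3·2+2·3+1·7 = 24
gcd(6,5,3,2,1) = 1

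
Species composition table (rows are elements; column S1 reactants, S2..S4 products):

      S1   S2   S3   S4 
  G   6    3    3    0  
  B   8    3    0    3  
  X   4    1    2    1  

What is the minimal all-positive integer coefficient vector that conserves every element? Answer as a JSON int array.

G: 3·6 = 18 | 4·3+2·3+4·0 = 18
B: 3·8 = 24 | 4·3+2·0+4·3 = 24
X: 3·4 = 12 | 4·1+2·2+4·1 = 12
gcd(3,4,2,4) = 1

Coefficients: [3, 4, 2, 4]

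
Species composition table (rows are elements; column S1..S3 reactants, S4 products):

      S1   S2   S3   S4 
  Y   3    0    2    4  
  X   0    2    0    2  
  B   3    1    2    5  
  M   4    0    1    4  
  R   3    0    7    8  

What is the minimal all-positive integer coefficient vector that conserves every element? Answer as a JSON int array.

Y: 4·3+5·0+4·2 = 20 | 5·4 = 20
X: 4·0+5·2+4·0 = 10 | 5·2 = 10
B: 4·3+5·1+4·2 = 25 | 5·5 = 25
M: 4·4+5·0+4·1 = 20 | 5·4 = 20
R: 4·3+5·0+4·7 = 40 | 5·8 = 40
gcd(4,5,4,5) = 1

Coefficients: [4, 5, 4, 5]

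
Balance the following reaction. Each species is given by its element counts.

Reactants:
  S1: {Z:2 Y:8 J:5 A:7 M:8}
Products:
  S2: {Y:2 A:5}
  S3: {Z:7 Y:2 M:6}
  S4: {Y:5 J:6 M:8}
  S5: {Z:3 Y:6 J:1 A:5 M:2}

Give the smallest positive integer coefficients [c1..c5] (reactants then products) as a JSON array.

Coefficients: [5, 6, 1, 4, 1]

Z: 5·2 = 10 | 6·0+1·7+4·0+1·3 = 10
Y: 5·8 = 40 | 6·2+1·2+4·5+1·6 = 40
J: 5·5 = 25 | 6·0+1·0+4·6+1·1 = 25
A: 5·7 = 35 | 6·5+1·0+4·0+1·5 = 35
M: 5·8 = 40 | 6·0+1·6+4·8+1·2 = 40
gcd(5,6,1,4,1) = 1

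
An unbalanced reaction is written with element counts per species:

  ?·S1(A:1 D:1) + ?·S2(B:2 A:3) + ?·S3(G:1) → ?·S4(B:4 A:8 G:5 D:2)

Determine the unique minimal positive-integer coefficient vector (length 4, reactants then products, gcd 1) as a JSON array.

B: 2·0+2·2+5·0 = 4 | 1·4 = 4
A: 2·1+2·3+5·0 = 8 | 1·8 = 8
G: 2·0+2·0+5·1 = 5 | 1·5 = 5
D: 2·1+2·0+5·0 = 2 | 1·2 = 2
gcd(2,2,5,1) = 1

Coefficients: [2, 2, 5, 1]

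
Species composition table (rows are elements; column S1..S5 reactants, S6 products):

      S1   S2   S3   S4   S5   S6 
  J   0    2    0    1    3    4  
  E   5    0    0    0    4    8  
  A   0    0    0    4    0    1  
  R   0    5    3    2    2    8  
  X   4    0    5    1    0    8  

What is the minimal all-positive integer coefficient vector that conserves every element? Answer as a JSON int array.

Coefficients: [4, 3, 3, 1, 3, 4]

J: 4·0+3·2+3·0+1·1+3·3 = 16 | 4·4 = 16
E: 4·5+3·0+3·0+1·0+3·4 = 32 | 4·8 = 32
A: 4·0+3·0+3·0+1·4+3·0 = 4 | 4·1 = 4
R: 4·0+3·5+3·3+1·2+3·2 = 32 | 4·8 = 32
X: 4·4+3·0+3·5+1·1+3·0 = 32 | 4·8 = 32
gcd(4,3,3,1,3,4) = 1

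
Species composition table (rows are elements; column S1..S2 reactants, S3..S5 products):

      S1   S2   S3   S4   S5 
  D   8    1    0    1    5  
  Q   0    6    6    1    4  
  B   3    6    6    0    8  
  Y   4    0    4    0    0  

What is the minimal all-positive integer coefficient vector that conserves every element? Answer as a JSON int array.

Coefficients: [2, 5, 2, 6, 3]

D: 2·8+5·1 = 21 | 2·0+6·1+3·5 = 21
Q: 2·0+5·6 = 30 | 2·6+6·1+3·4 = 30
B: 2·3+5·6 = 36 | 2·6+6·0+3·8 = 36
Y: 2·4+5·0 = 8 | 2·4+6·0+3·0 = 8
gcd(2,5,2,6,3) = 1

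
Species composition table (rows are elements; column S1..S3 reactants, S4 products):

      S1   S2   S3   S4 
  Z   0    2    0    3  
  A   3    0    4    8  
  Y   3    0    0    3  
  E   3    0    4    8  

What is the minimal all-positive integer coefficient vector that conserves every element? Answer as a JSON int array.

Coefficients: [4, 6, 5, 4]

Z: 4·0+6·2+5·0 = 12 | 4·3 = 12
A: 4·3+6·0+5·4 = 32 | 4·8 = 32
Y: 4·3+6·0+5·0 = 12 | 4·3 = 12
E: 4·3+6·0+5·4 = 32 | 4·8 = 32
gcd(4,6,5,4) = 1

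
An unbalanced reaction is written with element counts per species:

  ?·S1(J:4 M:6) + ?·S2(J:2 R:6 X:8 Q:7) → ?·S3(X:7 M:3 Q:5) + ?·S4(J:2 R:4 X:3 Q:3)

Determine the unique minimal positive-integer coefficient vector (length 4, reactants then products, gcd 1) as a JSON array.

Coefficients: [1, 4, 2, 6]

J: 1·4+4·2 = 12 | 2·0+6·2 = 12
R: 1·0+4·6 = 24 | 2·0+6·4 = 24
X: 1·0+4·8 = 32 | 2·7+6·3 = 32
M: 1·6+4·0 = 6 | 2·3+6·0 = 6
Q: 1·0+4·7 = 28 | 2·5+6·3 = 28
gcd(1,4,2,6) = 1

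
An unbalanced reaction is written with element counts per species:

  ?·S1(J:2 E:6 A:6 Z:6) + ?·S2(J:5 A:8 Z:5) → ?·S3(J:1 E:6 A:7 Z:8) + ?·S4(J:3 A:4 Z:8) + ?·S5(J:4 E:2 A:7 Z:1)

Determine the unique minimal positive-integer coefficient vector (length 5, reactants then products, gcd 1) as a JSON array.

J: 2·2+3·5 = 19 | 1·1+2·3+3·4 = 19
E: 2·6+3·0 = 12 | 1·6+2·0+3·2 = 12
A: 2·6+3·8 = 36 | 1·7+2·4+3·7 = 36
Z: 2·6+3·5 = 27 | 1·8+2·8+3·1 = 27
gcd(2,3,1,2,3) = 1

Coefficients: [2, 3, 1, 2, 3]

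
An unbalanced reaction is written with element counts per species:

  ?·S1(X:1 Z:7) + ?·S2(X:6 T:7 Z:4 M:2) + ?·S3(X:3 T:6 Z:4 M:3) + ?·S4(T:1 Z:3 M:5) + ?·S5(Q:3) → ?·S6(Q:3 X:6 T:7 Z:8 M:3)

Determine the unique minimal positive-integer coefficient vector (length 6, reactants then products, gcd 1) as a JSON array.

Q: 3·0+5·0+1·0+1·0+6·3 = 18 | 6·3 = 18
X: 3·1+5·6+1·3+1·0+6·0 = 36 | 6·6 = 36
T: 3·0+5·7+1·6+1·1+6·0 = 42 | 6·7 = 42
Z: 3·7+5·4+1·4+1·3+6·0 = 48 | 6·8 = 48
M: 3·0+5·2+1·3+1·5+6·0 = 18 | 6·3 = 18
gcd(3,5,1,1,6,6) = 1

Coefficients: [3, 5, 1, 1, 6, 6]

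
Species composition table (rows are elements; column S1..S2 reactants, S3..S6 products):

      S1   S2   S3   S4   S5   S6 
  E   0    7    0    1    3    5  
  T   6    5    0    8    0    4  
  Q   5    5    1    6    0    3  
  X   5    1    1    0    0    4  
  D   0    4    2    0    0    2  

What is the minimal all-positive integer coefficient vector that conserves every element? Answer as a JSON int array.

E: 2·0+4·7 = 28 | 6·0+3·1+5·3+2·5 = 28
T: 2·6+4·5 = 32 | 6·0+3·8+5·0+2·4 = 32
Q: 2·5+4·5 = 30 | 6·1+3·6+5·0+2·3 = 30
X: 2·5+4·1 = 14 | 6·1+3·0+5·0+2·4 = 14
D: 2·0+4·4 = 16 | 6·2+3·0+5·0+2·2 = 16
gcd(2,4,6,3,5,2) = 1

Coefficients: [2, 4, 6, 3, 5, 2]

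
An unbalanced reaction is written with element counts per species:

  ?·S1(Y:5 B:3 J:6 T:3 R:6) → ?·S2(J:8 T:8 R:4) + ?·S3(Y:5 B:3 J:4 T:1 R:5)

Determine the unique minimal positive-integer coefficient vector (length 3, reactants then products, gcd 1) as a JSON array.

Y: 4·5 = 20 | 1·0+4·5 = 20
B: 4·3 = 12 | 1·0+4·3 = 12
J: 4·6 = 24 | 1·8+4·4 = 24
T: 4·3 = 12 | 1·8+4·1 = 12
R: 4·6 = 24 | 1·4+4·5 = 24
gcd(4,1,4) = 1

Coefficients: [4, 1, 4]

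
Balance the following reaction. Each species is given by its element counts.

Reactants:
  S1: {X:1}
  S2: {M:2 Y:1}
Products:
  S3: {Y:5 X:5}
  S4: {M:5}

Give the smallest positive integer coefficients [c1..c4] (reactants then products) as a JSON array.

M: 5·0+5·2 = 10 | 1·0+2·5 = 10
Y: 5·0+5·1 = 5 | 1·5+2·0 = 5
X: 5·1+5·0 = 5 | 1·5+2·0 = 5
gcd(5,5,1,2) = 1

Coefficients: [5, 5, 1, 2]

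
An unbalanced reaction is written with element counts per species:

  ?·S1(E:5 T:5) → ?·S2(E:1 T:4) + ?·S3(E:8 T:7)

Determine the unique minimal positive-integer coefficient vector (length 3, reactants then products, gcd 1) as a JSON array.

Coefficients: [5, 1, 3]

E: 5·5 = 25 | 1·1+3·8 = 25
T: 5·5 = 25 | 1·4+3·7 = 25
gcd(5,1,3) = 1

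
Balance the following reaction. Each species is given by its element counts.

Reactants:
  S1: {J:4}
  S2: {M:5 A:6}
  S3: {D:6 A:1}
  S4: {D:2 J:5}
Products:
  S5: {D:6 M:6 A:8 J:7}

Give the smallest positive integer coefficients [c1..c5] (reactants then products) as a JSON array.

Coefficients: [5, 6, 4, 3, 5]

D: 5·0+6·0+4·6+3·2 = 30 | 5·6 = 30
M: 5·0+6·5+4·0+3·0 = 30 | 5·6 = 30
A: 5·0+6·6+4·1+3·0 = 40 | 5·8 = 40
J: 5·4+6·0+4·0+3·5 = 35 | 5·7 = 35
gcd(5,6,4,3,5) = 1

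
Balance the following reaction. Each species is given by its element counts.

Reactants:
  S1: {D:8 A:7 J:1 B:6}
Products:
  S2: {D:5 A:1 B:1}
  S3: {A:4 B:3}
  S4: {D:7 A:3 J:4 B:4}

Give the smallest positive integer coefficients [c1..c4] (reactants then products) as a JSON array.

D: 4·8 = 32 | 5·5+5·0+1·7 = 32
A: 4·7 = 28 | 5·1+5·4+1·3 = 28
J: 4·1 = 4 | 5·0+5·0+1·4 = 4
B: 4·6 = 24 | 5·1+5·3+1·4 = 24
gcd(4,5,5,1) = 1

Coefficients: [4, 5, 5, 1]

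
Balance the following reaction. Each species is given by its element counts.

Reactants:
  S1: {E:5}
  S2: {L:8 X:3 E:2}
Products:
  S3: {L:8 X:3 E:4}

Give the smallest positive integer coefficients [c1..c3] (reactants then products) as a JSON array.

Coefficients: [2, 5, 5]

L: 2·0+5·8 = 40 | 5·8 = 40
X: 2·0+5·3 = 15 | 5·3 = 15
E: 2·5+5·2 = 20 | 5·4 = 20
gcd(2,5,5) = 1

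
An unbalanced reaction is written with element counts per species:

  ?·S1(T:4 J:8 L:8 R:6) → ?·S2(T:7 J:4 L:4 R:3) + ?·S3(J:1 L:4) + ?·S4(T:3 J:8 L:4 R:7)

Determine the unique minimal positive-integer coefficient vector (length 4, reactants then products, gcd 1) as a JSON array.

T: 4·4 = 16 | 1·7+4·0+3·3 = 16
J: 4·8 = 32 | 1·4+4·1+3·8 = 32
L: 4·8 = 32 | 1·4+4·4+3·4 = 32
R: 4·6 = 24 | 1·3+4·0+3·7 = 24
gcd(4,1,4,3) = 1

Coefficients: [4, 1, 4, 3]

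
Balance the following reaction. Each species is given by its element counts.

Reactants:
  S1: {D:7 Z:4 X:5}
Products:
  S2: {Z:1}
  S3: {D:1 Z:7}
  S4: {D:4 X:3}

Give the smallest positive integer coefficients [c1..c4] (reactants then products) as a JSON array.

Coefficients: [3, 5, 1, 5]

D: 3·7 = 21 | 5·0+1·1+5·4 = 21
Z: 3·4 = 12 | 5·1+1·7+5·0 = 12
X: 3·5 = 15 | 5·0+1·0+5·3 = 15
gcd(3,5,1,5) = 1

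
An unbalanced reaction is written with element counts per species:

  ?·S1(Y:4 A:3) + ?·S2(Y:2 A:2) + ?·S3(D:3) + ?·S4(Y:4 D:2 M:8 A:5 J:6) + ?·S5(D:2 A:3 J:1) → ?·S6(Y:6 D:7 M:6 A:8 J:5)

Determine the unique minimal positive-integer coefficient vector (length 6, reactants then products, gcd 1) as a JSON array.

Y: 1·4+4·2+6·0+3·4+2·0 = 24 | 4·6 = 24
D: 1·0+4·0+6·3+3·2+2·2 = 28 | 4·7 = 28
M: 1·0+4·0+6·0+3·8+2·0 = 24 | 4·6 = 24
A: 1·3+4·2+6·0+3·5+2·3 = 32 | 4·8 = 32
J: 1·0+4·0+6·0+3·6+2·1 = 20 | 4·5 = 20
gcd(1,4,6,3,2,4) = 1

Coefficients: [1, 4, 6, 3, 2, 4]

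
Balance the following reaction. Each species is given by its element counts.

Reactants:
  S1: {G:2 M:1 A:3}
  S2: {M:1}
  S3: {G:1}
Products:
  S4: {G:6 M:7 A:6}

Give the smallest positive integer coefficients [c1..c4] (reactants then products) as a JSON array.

Coefficients: [2, 5, 2, 1]

G: 2·2+5·0+2·1 = 6 | 1·6 = 6
M: 2·1+5·1+2·0 = 7 | 1·7 = 7
A: 2·3+5·0+2·0 = 6 | 1·6 = 6
gcd(2,5,2,1) = 1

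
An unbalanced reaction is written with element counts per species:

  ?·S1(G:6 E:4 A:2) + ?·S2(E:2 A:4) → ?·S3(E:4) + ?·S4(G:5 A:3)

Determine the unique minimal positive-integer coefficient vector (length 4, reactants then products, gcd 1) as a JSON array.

Coefficients: [5, 2, 6, 6]

G: 5·6+2·0 = 30 | 6·0+6·5 = 30
E: 5·4+2·2 = 24 | 6·4+6·0 = 24
A: 5·2+2·4 = 18 | 6·0+6·3 = 18
gcd(5,2,6,6) = 1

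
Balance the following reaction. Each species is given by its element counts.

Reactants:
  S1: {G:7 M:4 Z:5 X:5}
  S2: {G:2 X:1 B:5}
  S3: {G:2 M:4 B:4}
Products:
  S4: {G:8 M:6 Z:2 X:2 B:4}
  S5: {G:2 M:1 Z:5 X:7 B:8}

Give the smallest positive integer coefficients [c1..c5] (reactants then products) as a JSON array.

Coefficients: [4, 4, 4, 5, 2]

G: 4·7+4·2+4·2 = 44 | 5·8+2·2 = 44
M: 4·4+4·0+4·4 = 32 | 5·6+2·1 = 32
Z: 4·5+4·0+4·0 = 20 | 5·2+2·5 = 20
X: 4·5+4·1+4·0 = 24 | 5·2+2·7 = 24
B: 4·0+4·5+4·4 = 36 | 5·4+2·8 = 36
gcd(4,4,4,5,2) = 1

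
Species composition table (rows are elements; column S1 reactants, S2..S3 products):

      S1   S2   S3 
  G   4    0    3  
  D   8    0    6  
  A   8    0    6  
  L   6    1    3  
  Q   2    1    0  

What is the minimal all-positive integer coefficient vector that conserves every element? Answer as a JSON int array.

G: 3·4 = 12 | 6·0+4·3 = 12
D: 3·8 = 24 | 6·0+4·6 = 24
A: 3·8 = 24 | 6·0+4·6 = 24
L: 3·6 = 18 | 6·1+4·3 = 18
Q: 3·2 = 6 | 6·1+4·0 = 6
gcd(3,6,4) = 1

Coefficients: [3, 6, 4]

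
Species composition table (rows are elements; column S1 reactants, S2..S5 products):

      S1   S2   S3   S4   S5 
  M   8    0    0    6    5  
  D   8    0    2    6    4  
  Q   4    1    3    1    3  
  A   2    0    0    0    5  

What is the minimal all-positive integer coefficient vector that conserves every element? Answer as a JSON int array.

Coefficients: [5, 6, 1, 5, 2]

M: 5·8 = 40 | 6·0+1·0+5·6+2·5 = 40
D: 5·8 = 40 | 6·0+1·2+5·6+2·4 = 40
Q: 5·4 = 20 | 6·1+1·3+5·1+2·3 = 20
A: 5·2 = 10 | 6·0+1·0+5·0+2·5 = 10
gcd(5,6,1,5,2) = 1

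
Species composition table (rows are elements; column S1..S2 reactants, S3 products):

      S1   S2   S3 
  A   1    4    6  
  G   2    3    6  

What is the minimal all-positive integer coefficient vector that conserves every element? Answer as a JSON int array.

Coefficients: [6, 6, 5]

A: 6·1+6·4 = 30 | 5·6 = 30
G: 6·2+6·3 = 30 | 5·6 = 30
gcd(6,6,5) = 1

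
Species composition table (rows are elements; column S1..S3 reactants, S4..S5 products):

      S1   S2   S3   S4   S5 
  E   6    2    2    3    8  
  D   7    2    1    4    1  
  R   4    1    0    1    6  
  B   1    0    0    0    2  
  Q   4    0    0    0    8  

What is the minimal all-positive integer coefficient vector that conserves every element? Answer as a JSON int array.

E: 2·6+4·2+3·2 = 26 | 6·3+1·8 = 26
D: 2·7+4·2+3·1 = 25 | 6·4+1·1 = 25
R: 2·4+4·1+3·0 = 12 | 6·1+1·6 = 12
B: 2·1+4·0+3·0 = 2 | 6·0+1·2 = 2
Q: 2·4+4·0+3·0 = 8 | 6·0+1·8 = 8
gcd(2,4,3,6,1) = 1

Coefficients: [2, 4, 3, 6, 1]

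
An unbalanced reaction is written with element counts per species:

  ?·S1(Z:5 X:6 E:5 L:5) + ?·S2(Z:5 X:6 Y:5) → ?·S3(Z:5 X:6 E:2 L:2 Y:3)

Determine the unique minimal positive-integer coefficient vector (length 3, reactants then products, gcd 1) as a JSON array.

Z: 2·5+3·5 = 25 | 5·5 = 25
X: 2·6+3·6 = 30 | 5·6 = 30
E: 2·5+3·0 = 10 | 5·2 = 10
L: 2·5+3·0 = 10 | 5·2 = 10
Y: 2·0+3·5 = 15 | 5·3 = 15
gcd(2,3,5) = 1

Coefficients: [2, 3, 5]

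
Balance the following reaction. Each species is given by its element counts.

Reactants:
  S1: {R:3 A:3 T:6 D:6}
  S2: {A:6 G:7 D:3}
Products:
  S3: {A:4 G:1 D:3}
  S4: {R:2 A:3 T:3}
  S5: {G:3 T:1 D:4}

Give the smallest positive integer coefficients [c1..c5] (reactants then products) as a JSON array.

R: 4·3+3·0 = 12 | 3·0+6·2+6·0 = 12
A: 4·3+3·6 = 30 | 3·4+6·3+6·0 = 30
G: 4·0+3·7 = 21 | 3·1+6·0+6·3 = 21
T: 4·6+3·0 = 24 | 3·0+6·3+6·1 = 24
D: 4·6+3·3 = 33 | 3·3+6·0+6·4 = 33
gcd(4,3,3,6,6) = 1

Coefficients: [4, 3, 3, 6, 6]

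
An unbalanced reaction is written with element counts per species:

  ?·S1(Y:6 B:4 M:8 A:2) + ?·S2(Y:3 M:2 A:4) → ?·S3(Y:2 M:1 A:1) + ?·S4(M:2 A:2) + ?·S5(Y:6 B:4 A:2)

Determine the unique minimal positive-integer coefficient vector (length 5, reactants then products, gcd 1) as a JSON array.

Y: 1·6+4·3 = 18 | 6·2+5·0+1·6 = 18
B: 1·4+4·0 = 4 | 6·0+5·0+1·4 = 4
M: 1·8+4·2 = 16 | 6·1+5·2+1·0 = 16
A: 1·2+4·4 = 18 | 6·1+5·2+1·2 = 18
gcd(1,4,6,5,1) = 1

Coefficients: [1, 4, 6, 5, 1]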